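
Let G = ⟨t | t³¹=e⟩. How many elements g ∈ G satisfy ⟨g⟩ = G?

G is cyclic of order 31. An element generates G iff its order is 31, and a cyclic group of order 31 has exactly φ(31) = 30 such elements.

Answer: 30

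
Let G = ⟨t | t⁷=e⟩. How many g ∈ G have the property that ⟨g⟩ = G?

G is cyclic of order 7. An element generates G iff its order is 7, and a cyclic group of order 7 has exactly φ(7) = 6 such elements.

Answer: 6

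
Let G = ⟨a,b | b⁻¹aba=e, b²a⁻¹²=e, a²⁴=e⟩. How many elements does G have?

Enumerate words in the generators, reducing via the relations: the distinct elements are
  {a, b, e, ab, a², a³, a⁴, a⁵, a⁶, a⁷, a⁸, a⁹, a²b, a²², a²³, a²¹, a²⁰, a³b, a¹², a¹³, a¹¹, a¹⁰, a¹⁴, a¹⁵, a¹⁶, a¹⁷, a¹⁸, a¹⁹, a⁴b, a⁵b, a⁶b, a⁷b, a⁸b, a⁹b, b⁻¹, ab⁻¹, a¹¹b, a¹⁰b, a²b⁻¹, a³b⁻¹, a⁴b⁻¹, a⁵b⁻¹, a⁶b⁻¹, a⁷b⁻¹, a⁸b⁻¹, a⁹b⁻¹, a¹¹b⁻¹, a¹⁰b⁻¹}.
No further products give new elements, so |G| = 48.

Answer: 48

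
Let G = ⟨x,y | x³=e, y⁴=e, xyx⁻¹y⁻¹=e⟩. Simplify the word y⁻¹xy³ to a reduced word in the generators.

Multiply left to right, reducing at each step:
  (y³) · x = xy³
  (xy³) · y³ = xy²

Answer: xy²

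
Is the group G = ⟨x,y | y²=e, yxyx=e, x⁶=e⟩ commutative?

x·y = xy but y·x = x⁵y, so x·y ≠ y·x and G is not abelian.

Answer: No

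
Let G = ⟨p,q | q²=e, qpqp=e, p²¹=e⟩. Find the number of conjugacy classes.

The conjugacy classes (representative and size) are:
  [e] (size 1), [p²⁰] (size 2), [p²] (size 2), [p³] (size 2), [p¹⁷] (size 2), [p⁵] (size 2), [p⁶] (size 2), [p⁷] (size 2), [p⁸] (size 2), [p⁹] (size 2), [p¹⁰] (size 2), [q] (size 21).
Class equation: 1 + 2 + 2 + 2 + 2 + 2 + 2 + 2 + 2 + 2 + 2 + 21 = 42 = |G|. So G has 12 conjugacy classes.

Answer: 12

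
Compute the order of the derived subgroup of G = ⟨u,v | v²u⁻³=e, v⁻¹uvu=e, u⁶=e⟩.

G' = [G, G] is generated by all commutators. The generator-pair commutators are: [u, v] = u².
The subgroup they normally generate is {e, u², u⁴}, of order 3.
Check: |G/G'| = 12/3 = 4 is the order of the abelianisation.

Answer: 3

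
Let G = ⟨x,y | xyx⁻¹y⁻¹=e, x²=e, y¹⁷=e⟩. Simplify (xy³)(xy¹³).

Compute (xy³) · (xy¹³) by multiplying left to right and reducing via the relations at each step:
  (xy³) · x = y³
  (y³) · y¹³ = y¹⁶

Answer: y¹⁶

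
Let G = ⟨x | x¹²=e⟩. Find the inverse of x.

The order of x is 12 (smallest k with xᵏ = e), so x⁻¹ = x¹¹ = x¹¹.
Check: x · (x¹¹) → x · x¹¹ = e, giving e as required.

Answer: x¹¹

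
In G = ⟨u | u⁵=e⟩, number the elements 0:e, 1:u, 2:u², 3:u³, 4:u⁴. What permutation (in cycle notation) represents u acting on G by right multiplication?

(0 1 2 3 4)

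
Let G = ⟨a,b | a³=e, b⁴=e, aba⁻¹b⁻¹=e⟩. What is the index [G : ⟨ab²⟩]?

First find ord(ab²) by computing successive powers:
  (ab²)¹ = ab², (ab²)² = a², (ab²)³ = b², (ab²)⁴ = a, (ab²)⁵ = a²b², (ab²)⁶ = e.
So |⟨ab²⟩| = ord(ab²) = 6. With |G| = 12, by Lagrange [G : ⟨ab²⟩] = 12/6 = 2.

Answer: 2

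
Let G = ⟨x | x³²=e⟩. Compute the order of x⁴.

Compute successive powers until reaching e:
  (x⁴)¹ = x⁴, (x⁴)² = x⁸, (x⁴)³ = x¹², (x⁴)⁴ = x¹⁶, (x⁴)⁵ = x²⁰, (x⁴)⁶ = x²⁴, (x⁴)⁷ = x²⁸, (x⁴)⁸ = e.
The smallest positive k with (x⁴)ᵏ = e is 8.

Answer: 8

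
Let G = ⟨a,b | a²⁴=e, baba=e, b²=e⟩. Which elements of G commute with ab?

⟨ab⟩ ⊆ C_G(ab) since powers of ab commute with ab; so |C_G(ab)| ≥ |⟨ab⟩| = 2.
By orbit–stabilizer, |C_G(ab)| = |G| / |conj. class of ab| = 48 / 12 = 4.
The 4 elements commuting with ab are {e, a¹², ab, a¹³b}.

Answer: {e, a¹², ab, a¹³b}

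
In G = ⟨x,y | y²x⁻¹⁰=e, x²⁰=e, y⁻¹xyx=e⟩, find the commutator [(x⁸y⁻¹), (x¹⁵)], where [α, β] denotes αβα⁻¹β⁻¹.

[(x⁸y⁻¹), (x¹⁵)] = (x⁸y⁻¹)·(x¹⁵)·(x⁸y⁻¹)⁻¹·(x¹⁵)⁻¹.
  (x⁸y⁻¹) · (x¹⁵) = x³y
  (x³y) · (x⁸y) = x⁵
  (x⁵) · (x⁵) = x¹⁰

Answer: x¹⁰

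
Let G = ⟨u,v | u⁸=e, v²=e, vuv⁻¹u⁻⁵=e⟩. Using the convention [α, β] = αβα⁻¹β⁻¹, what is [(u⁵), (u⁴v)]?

[(u⁵), (u⁴v)] = (u⁵)·(u⁴v)·(u⁵)⁻¹·(u⁴v)⁻¹.
  (u⁵) · (u⁴v) = uv
  (uv) · (u³) = v
  v · (u⁴v) = u⁴

Answer: u⁴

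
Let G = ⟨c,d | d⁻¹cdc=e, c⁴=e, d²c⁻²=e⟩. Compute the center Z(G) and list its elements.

An element z ∈ Z(G) iff z commutes with every generator.
For example c² is central: (c²)·c = c³ = c·(c²); (c²)·d = d⁻¹ = d·(c²).
Whereas c ∉ Z(G) since c·d = cd ≠ cd⁻¹ = d·c.
Checking each of the 8 elements this way gives Z(G) = {e, c²}, of order 2.

Answer: {e, c²}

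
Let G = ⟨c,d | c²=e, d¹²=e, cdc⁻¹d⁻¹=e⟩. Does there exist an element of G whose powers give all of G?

|G| = 24, but the maximum element order in G is 12 < 24. No single element generates all of G, so G is not cyclic.

Answer: No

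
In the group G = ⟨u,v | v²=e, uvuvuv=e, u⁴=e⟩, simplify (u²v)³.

Compute successive powers of (u²v), reducing at each step:
  (u²v)²: (u²v) · u² = u²vu²;   (u²vu²) · v = u²vu²v
  (u²v)³: (u²vu²v) · u² = vu²v;   (vu²v) · v = vu²

Answer: vu²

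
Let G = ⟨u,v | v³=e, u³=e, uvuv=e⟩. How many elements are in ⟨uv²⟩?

|⟨uv²⟩| equals the order of uv². Compute successive powers until reaching e:
  (uv²)¹ = uv², (uv²)² = vu², (uv²)³ = e.
The smallest positive k with (uv²)ᵏ = e is 3, so |⟨uv²⟩| = 3.

Answer: 3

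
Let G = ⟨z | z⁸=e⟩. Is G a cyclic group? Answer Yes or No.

|G| = 8. The element z has order 8 (its powers give 8 distinct elements), so ⟨z⟩ = G and G is cyclic.

Answer: Yes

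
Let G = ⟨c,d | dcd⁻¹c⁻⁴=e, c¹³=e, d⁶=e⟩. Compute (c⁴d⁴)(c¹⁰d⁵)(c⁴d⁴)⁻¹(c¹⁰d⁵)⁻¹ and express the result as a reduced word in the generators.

[(c⁴d⁴), (c¹⁰d⁵)] = (c⁴d⁴)·(c¹⁰d⁵)·(c⁴d⁴)⁻¹·(c¹⁰d⁵)⁻¹.
  (c⁴d⁴) · (c¹⁰d⁵) = c³d³
  (c³d³) · (cd²) = c²d⁵
  (c²d⁵) · (c¹²d) = c⁵

Answer: c⁵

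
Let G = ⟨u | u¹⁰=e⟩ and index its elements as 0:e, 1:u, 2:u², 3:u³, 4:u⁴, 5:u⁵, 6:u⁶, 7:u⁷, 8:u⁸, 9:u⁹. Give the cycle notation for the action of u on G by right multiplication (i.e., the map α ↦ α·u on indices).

(0 1 2 3 4 5 6 7 8 9)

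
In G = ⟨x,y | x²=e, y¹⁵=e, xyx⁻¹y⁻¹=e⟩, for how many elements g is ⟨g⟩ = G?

G is cyclic of order 30. An element generates G iff its order is 30, and a cyclic group of order 30 has exactly φ(30) = 8 such elements.

Answer: 8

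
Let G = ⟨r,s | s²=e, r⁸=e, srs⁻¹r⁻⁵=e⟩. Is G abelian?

r·s = rs but s·r = r⁵s, so r·s ≠ s·r and G is not abelian.

Answer: No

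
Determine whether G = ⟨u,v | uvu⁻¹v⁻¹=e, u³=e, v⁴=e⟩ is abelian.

Each pair of generators commutes: u·v = uv = v·u. Since the generators pairwise commute, every element of G commutes with every other, so G is abelian.

Answer: Yes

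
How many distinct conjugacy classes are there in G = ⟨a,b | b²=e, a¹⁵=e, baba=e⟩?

The conjugacy classes (representative and size) are:
  [e] (size 1), [a¹⁴] (size 2), [a²] (size 2), [a³] (size 2), [a⁴] (size 2), [a¹⁰] (size 2), [a⁹] (size 2), [a⁷] (size 2), [a¹³b] (size 15).
Class equation: 1 + 2 + 2 + 2 + 2 + 2 + 2 + 2 + 15 = 30 = |G|. So G has 9 conjugacy classes.

Answer: 9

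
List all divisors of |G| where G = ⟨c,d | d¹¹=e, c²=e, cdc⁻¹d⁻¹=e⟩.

|G| = 22 = 2 · 11. By Lagrange's theorem the order of any subgroup divides 22; the divisors of 22 are 1, 2, 11, 22.

Answer: 1, 2, 11, 22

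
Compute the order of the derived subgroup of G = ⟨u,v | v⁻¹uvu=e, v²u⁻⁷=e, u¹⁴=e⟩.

G' = [G, G] is generated by all commutators. The generator-pair commutators are: [u, v] = u².
The subgroup they normally generate is {e, u², u⁴, u⁶, u⁸, u¹⁰, u¹²}, of order 7.
Check: |G/G'| = 28/7 = 4 is the order of the abelianisation.

Answer: 7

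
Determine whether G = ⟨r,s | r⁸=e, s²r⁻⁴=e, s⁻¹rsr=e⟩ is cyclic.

Every cyclic group is abelian. But r·s = rs while s·r = r³s⁻¹, so r·s ≠ s·r and G is not abelian. Hence G is not cyclic.

Answer: No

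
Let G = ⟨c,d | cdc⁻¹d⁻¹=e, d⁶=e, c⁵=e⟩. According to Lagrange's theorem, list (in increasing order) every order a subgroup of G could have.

|G| = 30 = 2 · 3 · 5. By Lagrange's theorem the order of any subgroup divides 30; the divisors of 30 are 1, 2, 3, 5, 6, 10, 15, 30.

Answer: 1, 2, 3, 5, 6, 10, 15, 30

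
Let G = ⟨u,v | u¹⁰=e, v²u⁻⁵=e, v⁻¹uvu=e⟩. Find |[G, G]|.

G' = [G, G] is generated by all commutators. The generator-pair commutators are: [u, v] = u².
The subgroup they normally generate is {e, u², u⁴, u⁶, u⁸}, of order 5.
Check: |G/G'| = 20/5 = 4 is the order of the abelianisation.

Answer: 5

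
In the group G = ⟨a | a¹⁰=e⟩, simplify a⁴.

Compute successive powers of a, reducing at each step:
  a²: a · a = a²
  a³: (a²) · a = a³
  a⁴: (a³) · a = a⁴

Answer: a⁴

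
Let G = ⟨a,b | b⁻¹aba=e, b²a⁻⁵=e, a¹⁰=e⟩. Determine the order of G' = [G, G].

G' = [G, G] is generated by all commutators. The generator-pair commutators are: [a, b] = a².
The subgroup they normally generate is {e, a², a⁴, a⁶, a⁸}, of order 5.
Check: |G/G'| = 20/5 = 4 is the order of the abelianisation.

Answer: 5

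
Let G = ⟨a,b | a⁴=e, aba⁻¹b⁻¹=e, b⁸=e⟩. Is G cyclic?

|G| = 32, but the maximum element order in G is 8 < 32. No single element generates all of G, so G is not cyclic.

Answer: No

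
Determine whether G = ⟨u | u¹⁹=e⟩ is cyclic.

|G| = 19. The element u has order 19 (its powers give 19 distinct elements), so ⟨u⟩ = G and G is cyclic.

Answer: Yes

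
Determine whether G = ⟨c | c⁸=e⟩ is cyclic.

|G| = 8. The element c has order 8 (its powers give 8 distinct elements), so ⟨c⟩ = G and G is cyclic.

Answer: Yes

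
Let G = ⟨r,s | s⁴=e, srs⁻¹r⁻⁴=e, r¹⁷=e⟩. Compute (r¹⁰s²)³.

Compute successive powers of (r¹⁰s²), reducing at each step:
  (r¹⁰s²)²: (r¹⁰s²) · r¹⁰ = s²;   (s²) · s² = e
  (r¹⁰s²)³: e · r¹⁰ = r¹⁰;   (r¹⁰) · s² = r¹⁰s²

Answer: r¹⁰s²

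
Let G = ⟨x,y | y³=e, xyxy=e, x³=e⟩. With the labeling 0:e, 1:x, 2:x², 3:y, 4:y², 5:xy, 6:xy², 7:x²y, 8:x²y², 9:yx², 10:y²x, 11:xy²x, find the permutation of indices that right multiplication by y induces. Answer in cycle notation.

(0 3 4)(1 5 6)(2 7 8)(9 11 10)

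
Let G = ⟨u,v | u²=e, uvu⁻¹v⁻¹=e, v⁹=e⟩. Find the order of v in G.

Compute successive powers until reaching e:
  v¹ = v, v² = v², v³ = v³, v⁴ = v⁴, v⁵ = v⁵, v⁶ = v⁶, v⁷ = v⁷, v⁸ = v⁸, v⁹ = e.
The smallest positive k with vᵏ = e is 9.

Answer: 9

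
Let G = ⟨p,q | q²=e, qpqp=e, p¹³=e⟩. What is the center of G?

An element z ∈ Z(G) iff z commutes with every generator.
For example e is central: e·p = p = p·e; e·q = q = q·e.
Whereas p ∉ Z(G) since p·q = pq ≠ p¹²q = q·p.
Checking each of the 26 elements this way gives Z(G) = {e}, of order 1.

Answer: {e}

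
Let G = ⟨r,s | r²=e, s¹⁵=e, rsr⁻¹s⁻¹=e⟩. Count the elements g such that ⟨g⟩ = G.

G is cyclic of order 30. An element generates G iff its order is 30, and a cyclic group of order 30 has exactly φ(30) = 8 such elements.

Answer: 8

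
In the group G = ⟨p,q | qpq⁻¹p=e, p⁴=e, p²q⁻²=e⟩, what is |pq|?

Compute successive powers until reaching e:
  (pq)¹ = pq, (pq)² = p², (pq)³ = pq⁻¹, (pq)⁴ = e.
The smallest positive k with (pq)ᵏ = e is 4.

Answer: 4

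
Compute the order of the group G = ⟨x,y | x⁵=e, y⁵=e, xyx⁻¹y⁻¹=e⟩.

Enumerate words in the generators, reducing via the relations: the distinct elements are
  {e, x, y, xy, x², x³, x⁴, y², y³, y⁴, xy², xy³, xy⁴, x²y, x³y, x⁴y, x²y², x²y³, x²y⁴, x³y², x³y³, x³y⁴, x⁴y², x⁴y³, x⁴y⁴}.
No further products give new elements, so |G| = 25.

Answer: 25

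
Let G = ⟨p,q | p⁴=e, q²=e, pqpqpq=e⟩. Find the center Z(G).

An element z ∈ Z(G) iff z commutes with every generator.
For example e is central: e·p = p = p·e; e·q = q = q·e.
Whereas p ∉ Z(G) since p·q = pq ≠ qp = q·p.
Checking each of the 24 elements this way gives Z(G) = {e}, of order 1.

Answer: {e}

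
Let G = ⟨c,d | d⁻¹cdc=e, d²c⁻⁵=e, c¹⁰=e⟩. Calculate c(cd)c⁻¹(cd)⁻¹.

[c, (cd)] = c·(cd)·c⁻¹·(cd)⁻¹.
  c · (cd) = c²d
  (c²d) · (c⁹) = c³d
  (c³d) · (cd⁻¹) = c²

Answer: c²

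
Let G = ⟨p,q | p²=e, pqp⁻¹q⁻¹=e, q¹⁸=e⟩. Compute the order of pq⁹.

Compute successive powers until reaching e:
  (pq⁹)¹ = pq⁹, (pq⁹)² = e.
The smallest positive k with (pq⁹)ᵏ = e is 2.

Answer: 2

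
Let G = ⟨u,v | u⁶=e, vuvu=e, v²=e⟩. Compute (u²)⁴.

Compute successive powers of (u²), reducing at each step:
  (u²)²: (u²) · u² = u⁴
  (u²)³: (u⁴) · u² = e
  (u²)⁴: e · u² = u²

Answer: u²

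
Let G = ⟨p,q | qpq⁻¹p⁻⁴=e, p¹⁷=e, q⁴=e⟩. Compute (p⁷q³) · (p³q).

Compute (p⁷q³) · (p³q) by multiplying left to right and reducing via the relations at each step:
  (p⁷q³) · p³ = p¹²q³
  (p¹²q³) · q = p¹²

Answer: p¹²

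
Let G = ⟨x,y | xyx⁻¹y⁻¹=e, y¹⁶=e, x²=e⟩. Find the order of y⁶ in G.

Compute successive powers until reaching e:
  (y⁶)¹ = y⁶, (y⁶)² = y¹², (y⁶)³ = y², (y⁶)⁴ = y⁸, (y⁶)⁵ = y¹⁴, (y⁶)⁶ = y⁴, (y⁶)⁷ = y¹⁰, (y⁶)⁸ = e.
The smallest positive k with (y⁶)ᵏ = e is 8.

Answer: 8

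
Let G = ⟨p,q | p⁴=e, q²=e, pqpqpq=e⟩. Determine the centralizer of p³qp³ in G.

⟨p³qp³⟩ ⊆ C_G(p³qp³) since powers of p³qp³ commute with p³qp³; so |C_G(p³qp³)| ≥ |⟨p³qp³⟩| = 4.
By orbit–stabilizer, |C_G(p³qp³)| = |G| / |conj. class of p³qp³| = 24 / 6 = 4.
The 4 elements commuting with p³qp³ are {e, pqp, p³qp³, qp²q}.

Answer: {e, pqp, p³qp³, qp²q}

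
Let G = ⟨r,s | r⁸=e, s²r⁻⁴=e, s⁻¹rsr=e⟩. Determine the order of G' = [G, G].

G' = [G, G] is generated by all commutators. The generator-pair commutators are: [r, s] = r².
The subgroup they normally generate is {e, r², r⁴, r⁶}, of order 4.
Check: |G/G'| = 16/4 = 4 is the order of the abelianisation.

Answer: 4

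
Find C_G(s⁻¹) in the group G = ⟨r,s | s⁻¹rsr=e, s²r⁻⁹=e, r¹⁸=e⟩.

⟨s⁻¹⟩ ⊆ C_G(s⁻¹) since powers of s⁻¹ commute with s⁻¹; so |C_G(s⁻¹)| ≥ |⟨s⁻¹⟩| = 4.
By orbit–stabilizer, |C_G(s⁻¹)| = |G| / |conj. class of s⁻¹| = 36 / 9 = 4.
The 4 elements commuting with s⁻¹ are {e, r⁹, s, s⁻¹}.

Answer: {e, r⁹, s, s⁻¹}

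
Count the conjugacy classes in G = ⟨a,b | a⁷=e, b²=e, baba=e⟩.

The conjugacy classes (representative and size) are:
  [e] (size 1), [a⁶] (size 2), [a⁵] (size 2), [a⁴] (size 2), [ab] (size 7).
Class equation: 1 + 2 + 2 + 2 + 7 = 14 = |G|. So G has 5 conjugacy classes.

Answer: 5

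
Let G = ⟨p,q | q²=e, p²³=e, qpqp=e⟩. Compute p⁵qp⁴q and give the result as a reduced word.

Multiply left to right, reducing at each step:
  (p⁵) · q = p⁵q
  (p⁵q) · p⁴ = pq
  (pq) · q = p

Answer: p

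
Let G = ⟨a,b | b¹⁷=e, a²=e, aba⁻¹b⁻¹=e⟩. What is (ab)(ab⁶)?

Compute (ab) · (ab⁶) by multiplying left to right and reducing via the relations at each step:
  (ab) · a = b
  b · b⁶ = b⁷

Answer: b⁷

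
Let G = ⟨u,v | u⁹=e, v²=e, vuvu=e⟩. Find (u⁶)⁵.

Compute successive powers of (u⁶), reducing at each step:
  (u⁶)²: (u⁶) · u⁶ = u³
  (u⁶)³: (u³) · u⁶ = e
  (u⁶)⁴: e · u⁶ = u⁶
  (u⁶)⁵: (u⁶) · u⁶ = u³

Answer: u³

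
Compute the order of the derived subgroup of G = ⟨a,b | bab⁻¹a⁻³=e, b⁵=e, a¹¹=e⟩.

G' = [G, G] is generated by all commutators. The generator-pair commutators are: [a, b] = a⁹.
The subgroup they normally generate is {e, a, a², a³, a⁴, a⁵, a⁶, a⁷, a⁸, a⁹, a¹⁰}, of order 11.
Check: |G/G'| = 55/11 = 5 is the order of the abelianisation.

Answer: 11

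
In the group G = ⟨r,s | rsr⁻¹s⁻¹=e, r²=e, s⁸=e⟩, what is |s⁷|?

Compute successive powers until reaching e:
  (s⁷)¹ = s⁷, (s⁷)² = s⁶, (s⁷)³ = s⁵, (s⁷)⁴ = s⁴, (s⁷)⁵ = s³, (s⁷)⁶ = s², (s⁷)⁷ = s, (s⁷)⁸ = e.
The smallest positive k with (s⁷)ᵏ = e is 8.

Answer: 8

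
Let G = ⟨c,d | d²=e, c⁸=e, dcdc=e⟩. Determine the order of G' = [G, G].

G' = [G, G] is generated by all commutators. The generator-pair commutators are: [c, d] = c².
The subgroup they normally generate is {e, c², c⁴, c⁶}, of order 4.
Check: |G/G'| = 16/4 = 4 is the order of the abelianisation.

Answer: 4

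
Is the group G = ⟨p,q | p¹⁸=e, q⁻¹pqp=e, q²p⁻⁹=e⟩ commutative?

p·q = pq but q·p = p⁸q⁻¹, so p·q ≠ q·p and G is not abelian.

Answer: No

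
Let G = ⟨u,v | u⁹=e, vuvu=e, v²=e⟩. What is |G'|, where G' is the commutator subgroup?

G' = [G, G] is generated by all commutators. The generator-pair commutators are: [u, v] = u².
The subgroup they normally generate is {e, u, u², u³, u⁴, u⁵, u⁶, u⁷, u⁸}, of order 9.
Check: |G/G'| = 18/9 = 2 is the order of the abelianisation.

Answer: 9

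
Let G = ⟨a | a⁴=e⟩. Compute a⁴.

Compute successive powers of a, reducing at each step:
  a²: a · a = a²
  a³: (a²) · a = a³
  a⁴: (a³) · a = e

Answer: e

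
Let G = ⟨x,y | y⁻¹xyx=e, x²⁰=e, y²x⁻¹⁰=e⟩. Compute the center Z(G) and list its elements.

An element z ∈ Z(G) iff z commutes with every generator.
For example x¹⁰ is central: (x¹⁰)·x = x¹¹ = x·(x¹⁰); (x¹⁰)·y = y⁻¹ = y·(x¹⁰).
Whereas x ∉ Z(G) since x·y = xy ≠ x⁹y⁻¹ = y·x.
Checking each of the 40 elements this way gives Z(G) = {e, x¹⁰}, of order 2.

Answer: {e, x¹⁰}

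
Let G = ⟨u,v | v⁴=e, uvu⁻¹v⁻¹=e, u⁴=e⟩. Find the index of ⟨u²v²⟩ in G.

First find ord(u²v²) by computing successive powers:
  (u²v²)¹ = u²v², (u²v²)² = e.
So |⟨u²v²⟩| = ord(u²v²) = 2. With |G| = 16, by Lagrange [G : ⟨u²v²⟩] = 16/2 = 8.

Answer: 8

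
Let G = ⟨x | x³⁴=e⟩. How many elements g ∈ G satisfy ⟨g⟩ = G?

G is cyclic of order 34. An element generates G iff its order is 34, and a cyclic group of order 34 has exactly φ(34) = 16 such elements.

Answer: 16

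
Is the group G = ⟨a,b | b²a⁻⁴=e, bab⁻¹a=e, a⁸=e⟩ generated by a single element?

Every cyclic group is abelian. But a·b = ab while b·a = a³b⁻¹, so a·b ≠ b·a and G is not abelian. Hence G is not cyclic.

Answer: No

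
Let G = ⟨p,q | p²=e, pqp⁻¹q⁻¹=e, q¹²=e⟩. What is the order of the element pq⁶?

Compute successive powers until reaching e:
  (pq⁶)¹ = pq⁶, (pq⁶)² = e.
The smallest positive k with (pq⁶)ᵏ = e is 2.

Answer: 2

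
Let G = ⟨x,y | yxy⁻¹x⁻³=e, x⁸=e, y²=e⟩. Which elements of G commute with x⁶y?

⟨x⁶y⟩ ⊆ C_G(x⁶y) since powers of x⁶y commute with x⁶y; so |C_G(x⁶y)| ≥ |⟨x⁶y⟩| = 2.
By orbit–stabilizer, |C_G(x⁶y)| = |G| / |conj. class of x⁶y| = 16 / 4 = 4.
The 4 elements commuting with x⁶y are {e, x⁴, x²y, x⁶y}.

Answer: {e, x⁴, x²y, x⁶y}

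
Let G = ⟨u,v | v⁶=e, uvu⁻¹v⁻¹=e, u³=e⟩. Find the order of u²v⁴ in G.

Compute successive powers until reaching e:
  (u²v⁴)¹ = u²v⁴, (u²v⁴)² = uv², (u²v⁴)³ = e.
The smallest positive k with (u²v⁴)ᵏ = e is 3.

Answer: 3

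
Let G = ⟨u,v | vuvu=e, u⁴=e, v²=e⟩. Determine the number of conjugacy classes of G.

The conjugacy classes (representative and size) are:
  [e] (size 1), [u] (size 2), [u²] (size 1), [u²v] (size 2), [u³v] (size 2).
Class equation: 1 + 2 + 1 + 2 + 2 = 8 = |G|. So G has 5 conjugacy classes.

Answer: 5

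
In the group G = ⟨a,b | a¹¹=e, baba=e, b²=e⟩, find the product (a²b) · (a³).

Compute (a²b) · (a³) by multiplying left to right and reducing via the relations at each step:
  (a²b) · a³ = a¹⁰b

Answer: a¹⁰b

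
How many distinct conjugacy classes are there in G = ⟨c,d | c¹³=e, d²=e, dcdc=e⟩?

The conjugacy classes (representative and size) are:
  [e] (size 1), [c¹²] (size 2), [c¹¹] (size 2), [c³] (size 2), [c⁴] (size 2), [c⁸] (size 2), [c⁶] (size 2), [d] (size 13).
Class equation: 1 + 2 + 2 + 2 + 2 + 2 + 2 + 13 = 26 = |G|. So G has 8 conjugacy classes.

Answer: 8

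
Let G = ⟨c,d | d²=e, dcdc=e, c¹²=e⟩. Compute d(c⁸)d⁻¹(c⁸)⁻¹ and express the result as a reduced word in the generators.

[d, (c⁸)] = d·(c⁸)·d⁻¹·(c⁸)⁻¹.
  d · (c⁸) = c⁴d
  (c⁴d) · d = c⁴
  (c⁴) · (c⁴) = c⁸

Answer: c⁸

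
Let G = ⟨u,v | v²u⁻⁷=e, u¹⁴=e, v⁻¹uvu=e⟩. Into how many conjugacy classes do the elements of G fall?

The conjugacy classes (representative and size) are:
  [e] (size 1), [u¹³] (size 2), [u¹²] (size 2), [u¹¹] (size 2), [u⁴] (size 2), [u⁵] (size 2), [u⁸] (size 2), [u⁷] (size 1), [u⁵v⁻¹] (size 7), [u⁵v] (size 7).
Class equation: 1 + 2 + 2 + 2 + 2 + 2 + 2 + 1 + 7 + 7 = 28 = |G|. So G has 10 conjugacy classes.

Answer: 10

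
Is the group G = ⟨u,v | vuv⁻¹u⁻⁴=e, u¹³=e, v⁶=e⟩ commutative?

u·v = uv but v·u = u⁴v, so u·v ≠ v·u and G is not abelian.

Answer: No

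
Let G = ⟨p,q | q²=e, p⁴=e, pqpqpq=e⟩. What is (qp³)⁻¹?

The order of (qp³) is 3 (smallest k with (qp³)ᵏ = e), so (qp³)⁻¹ = (qp³)² = pq.
Check: (qp³) · (pq) → (qp³) · p = q;   q · q = e, giving e as required.

Answer: pq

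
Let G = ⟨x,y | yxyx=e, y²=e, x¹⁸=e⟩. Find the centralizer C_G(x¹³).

⟨x¹³⟩ ⊆ C_G(x¹³) since powers of x¹³ commute with x¹³; so |C_G(x¹³)| ≥ |⟨x¹³⟩| = 18.
By orbit–stabilizer, |C_G(x¹³)| = |G| / |conj. class of x¹³| = 36 / 2 = 18.
The 18 elements commuting with x¹³ are {e, x, x², x³, x⁴, x⁵, x⁶, x⁷, x⁸, x⁹, x¹⁰, x¹¹, x¹², x¹³, x¹⁴, x¹⁵, x¹⁶, x¹⁷}.

Answer: {e, x, x², x³, x⁴, x⁵, x⁶, x⁷, x⁸, x⁹, x¹⁰, x¹¹, x¹², x¹³, x¹⁴, x¹⁵, x¹⁶, x¹⁷}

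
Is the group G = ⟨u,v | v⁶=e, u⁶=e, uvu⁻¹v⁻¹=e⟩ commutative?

Each pair of generators commutes: u·v = uv = v·u. Since the generators pairwise commute, every element of G commutes with every other, so G is abelian.

Answer: Yes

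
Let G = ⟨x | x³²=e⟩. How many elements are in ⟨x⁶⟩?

|⟨x⁶⟩| equals the order of x⁶. Compute successive powers until reaching e:
  (x⁶)¹ = x⁶, (x⁶)² = x¹², (x⁶)³ = x¹⁸, (x⁶)⁴ = x²⁴, (x⁶)⁵ = x³⁰, (x⁶)⁶ = x⁴, (x⁶)⁷ = x¹⁰, (x⁶)⁸ = x¹⁶, (x⁶)⁹ = x²², (x⁶)¹⁰ = x²⁸, (x⁶)¹¹ = x², (x⁶)¹² = x⁸, (x⁶)¹³ = x¹⁴, (x⁶)¹⁴ = x²⁰, (x⁶)¹⁵ = x²⁶, (x⁶)¹⁶ = e.
The smallest positive k with (x⁶)ᵏ = e is 16, so |⟨x⁶⟩| = 16.

Answer: 16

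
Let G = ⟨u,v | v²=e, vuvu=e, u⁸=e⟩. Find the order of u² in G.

Compute successive powers until reaching e:
  (u²)¹ = u², (u²)² = u⁴, (u²)³ = u⁶, (u²)⁴ = e.
The smallest positive k with (u²)ᵏ = e is 4.

Answer: 4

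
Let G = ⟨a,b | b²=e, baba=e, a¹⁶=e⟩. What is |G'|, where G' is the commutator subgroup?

G' = [G, G] is generated by all commutators. The generator-pair commutators are: [a, b] = a².
The subgroup they normally generate is {e, a², a⁴, a⁶, a⁸, a¹⁰, a¹², a¹⁴}, of order 8.
Check: |G/G'| = 32/8 = 4 is the order of the abelianisation.

Answer: 8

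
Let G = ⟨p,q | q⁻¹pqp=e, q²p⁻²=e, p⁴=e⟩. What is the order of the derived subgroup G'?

G' = [G, G] is generated by all commutators. The generator-pair commutators are: [p, q] = p².
The subgroup they normally generate is {e, p²}, of order 2.
Check: |G/G'| = 8/2 = 4 is the order of the abelianisation.

Answer: 2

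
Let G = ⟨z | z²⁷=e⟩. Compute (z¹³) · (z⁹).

Compute (z¹³) · (z⁹) by multiplying left to right and reducing via the relations at each step:
  (z¹³) · z⁹ = z²²

Answer: z²²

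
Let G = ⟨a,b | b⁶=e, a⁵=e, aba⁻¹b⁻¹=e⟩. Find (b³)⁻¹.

The order of (b³) is 2 (smallest k with (b³)ᵏ = e), so (b³)⁻¹ = (b³)¹ = b³.
Check: (b³) · (b³) → (b³) · b³ = e, giving e as required.

Answer: b³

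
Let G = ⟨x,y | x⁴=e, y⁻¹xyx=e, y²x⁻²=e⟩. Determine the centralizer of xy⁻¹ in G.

⟨xy⁻¹⟩ ⊆ C_G(xy⁻¹) since powers of xy⁻¹ commute with xy⁻¹; so |C_G(xy⁻¹)| ≥ |⟨xy⁻¹⟩| = 4.
By orbit–stabilizer, |C_G(xy⁻¹)| = |G| / |conj. class of xy⁻¹| = 8 / 2 = 4.
The 4 elements commuting with xy⁻¹ are {e, x², xy, xy⁻¹}.

Answer: {e, x², xy, xy⁻¹}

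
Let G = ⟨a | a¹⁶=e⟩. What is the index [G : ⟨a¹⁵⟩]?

First find ord(a¹⁵) by computing successive powers:
  (a¹⁵)¹ = a¹⁵, (a¹⁵)² = a¹⁴, (a¹⁵)³ = a¹³, (a¹⁵)⁴ = a¹², (a¹⁵)⁵ = a¹¹, (a¹⁵)⁶ = a¹⁰, (a¹⁵)⁷ = a⁹, (a¹⁵)⁸ = a⁸, (a¹⁵)⁹ = a⁷, (a¹⁵)¹⁰ = a⁶, (a¹⁵)¹¹ = a⁵, (a¹⁵)¹² = a⁴, (a¹⁵)¹³ = a³, (a¹⁵)¹⁴ = a², (a¹⁵)¹⁵ = a, (a¹⁵)¹⁶ = e.
So |⟨a¹⁵⟩| = ord(a¹⁵) = 16. With |G| = 16, by Lagrange [G : ⟨a¹⁵⟩] = 16/16 = 1.

Answer: 1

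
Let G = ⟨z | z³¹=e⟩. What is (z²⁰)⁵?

Compute successive powers of (z²⁰), reducing at each step:
  (z²⁰)²: (z²⁰) · z²⁰ = z⁹
  (z²⁰)³: (z⁹) · z²⁰ = z²⁹
  (z²⁰)⁴: (z²⁹) · z²⁰ = z¹⁸
  (z²⁰)⁵: (z¹⁸) · z²⁰ = z⁷

Answer: z⁷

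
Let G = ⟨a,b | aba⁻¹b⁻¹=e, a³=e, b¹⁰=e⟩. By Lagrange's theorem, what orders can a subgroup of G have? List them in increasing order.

|G| = 30 = 2 · 3 · 5. By Lagrange's theorem the order of any subgroup divides 30; the divisors of 30 are 1, 2, 3, 5, 6, 10, 15, 30.

Answer: 1, 2, 3, 5, 6, 10, 15, 30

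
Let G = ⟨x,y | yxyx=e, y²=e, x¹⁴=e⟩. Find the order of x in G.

Compute successive powers until reaching e:
  x¹ = x, x² = x², x³ = x³, x⁴ = x⁴, x⁵ = x⁵, x⁶ = x⁶, x⁷ = x⁷, x⁸ = x⁸, x⁹ = x⁹, x¹⁰ = x¹⁰, x¹¹ = x¹¹, x¹² = x¹², x¹³ = x¹³, x¹⁴ = e.
The smallest positive k with xᵏ = e is 14.

Answer: 14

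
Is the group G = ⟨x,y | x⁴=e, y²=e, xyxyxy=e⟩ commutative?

x·y = xy but y·x = yx, so x·y ≠ y·x and G is not abelian.

Answer: No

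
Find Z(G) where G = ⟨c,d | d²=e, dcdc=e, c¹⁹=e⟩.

An element z ∈ Z(G) iff z commutes with every generator.
For example e is central: e·c = c = c·e; e·d = d = d·e.
Whereas c ∉ Z(G) since c·d = cd ≠ c¹⁸d = d·c.
Checking each of the 38 elements this way gives Z(G) = {e}, of order 1.

Answer: {e}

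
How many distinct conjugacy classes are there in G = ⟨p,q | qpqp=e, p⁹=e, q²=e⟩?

The conjugacy classes (representative and size) are:
  [e] (size 1), [p⁸] (size 2), [p⁷] (size 2), [p⁶] (size 2), [p⁵] (size 2), [p⁴q] (size 9).
Class equation: 1 + 2 + 2 + 2 + 2 + 9 = 18 = |G|. So G has 6 conjugacy classes.

Answer: 6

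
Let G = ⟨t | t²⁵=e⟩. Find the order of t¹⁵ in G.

Compute successive powers until reaching e:
  (t¹⁵)¹ = t¹⁵, (t¹⁵)² = t⁵, (t¹⁵)³ = t²⁰, (t¹⁵)⁴ = t¹⁰, (t¹⁵)⁵ = e.
The smallest positive k with (t¹⁵)ᵏ = e is 5.

Answer: 5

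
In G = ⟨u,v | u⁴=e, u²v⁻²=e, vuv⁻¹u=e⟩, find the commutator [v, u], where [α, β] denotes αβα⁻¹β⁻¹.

[v, u] = v·u·v⁻¹·u⁻¹.
  v · u = uv⁻¹
  (uv⁻¹) · (v⁻¹) = u³
  (u³) · (u³) = u²

Answer: u²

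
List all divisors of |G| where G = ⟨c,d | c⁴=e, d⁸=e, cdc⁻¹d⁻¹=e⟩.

|G| = 32 = 2⁵. By Lagrange's theorem the order of any subgroup divides 32; the divisors of 32 are 1, 2, 4, 8, 16, 32.

Answer: 1, 2, 4, 8, 16, 32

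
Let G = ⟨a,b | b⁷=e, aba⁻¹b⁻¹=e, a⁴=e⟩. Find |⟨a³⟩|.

|⟨a³⟩| equals the order of a³. Compute successive powers until reaching e:
  (a³)¹ = a³, (a³)² = a², (a³)³ = a, (a³)⁴ = e.
The smallest positive k with (a³)ᵏ = e is 4, so |⟨a³⟩| = 4.

Answer: 4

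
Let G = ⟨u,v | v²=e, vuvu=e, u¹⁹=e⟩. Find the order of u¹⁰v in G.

Compute successive powers until reaching e:
  (u¹⁰v)¹ = u¹⁰v, (u¹⁰v)² = e.
The smallest positive k with (u¹⁰v)ᵏ = e is 2.

Answer: 2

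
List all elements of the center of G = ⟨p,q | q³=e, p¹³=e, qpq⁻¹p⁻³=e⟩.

An element z ∈ Z(G) iff z commutes with every generator.
For example e is central: e·p = p = p·e; e·q = q = q·e.
Whereas p ∉ Z(G) since p·q = pq ≠ p³q = q·p.
Checking each of the 39 elements this way gives Z(G) = {e}, of order 1.

Answer: {e}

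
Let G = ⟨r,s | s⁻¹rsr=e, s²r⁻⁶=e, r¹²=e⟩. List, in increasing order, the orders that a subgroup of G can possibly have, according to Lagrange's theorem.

|G| = 24 = 2³ · 3. By Lagrange's theorem the order of any subgroup divides 24; the divisors of 24 are 1, 2, 3, 4, 6, 8, 12, 24.

Answer: 1, 2, 3, 4, 6, 8, 12, 24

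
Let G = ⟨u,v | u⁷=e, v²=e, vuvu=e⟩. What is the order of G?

Enumerate words in the generators, reducing via the relations: the distinct elements are
  {e, u, v, uv, u², u³, u⁴, u⁵, u⁶, u²v, u³v, u⁴v, u⁵v, u⁶v}.
No further products give new elements, so |G| = 14.

Answer: 14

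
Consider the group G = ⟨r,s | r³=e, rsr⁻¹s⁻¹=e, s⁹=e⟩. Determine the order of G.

Enumerate words in the generators, reducing via the relations: the distinct elements are
  {e, r, s, rs, r², s², s³, s⁴, s⁵, s⁶, s⁷, s⁸, rs², rs³, rs⁴, rs⁵, rs⁶, rs⁷, rs⁸, r²s, r²s², r²s³, r²s⁴, r²s⁵, r²s⁶, r²s⁷, r²s⁸}.
No further products give new elements, so |G| = 27.

Answer: 27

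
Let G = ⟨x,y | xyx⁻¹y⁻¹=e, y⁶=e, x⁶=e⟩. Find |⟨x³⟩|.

|⟨x³⟩| equals the order of x³. Compute successive powers until reaching e:
  (x³)¹ = x³, (x³)² = e.
The smallest positive k with (x³)ᵏ = e is 2, so |⟨x³⟩| = 2.

Answer: 2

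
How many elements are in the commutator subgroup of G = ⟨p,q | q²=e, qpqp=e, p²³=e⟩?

G' = [G, G] is generated by all commutators. The generator-pair commutators are: [p, q] = p².
The subgroup they normally generate is {e, p, p², p³, p⁴, p⁵, p⁶, p⁷, p⁸, p⁹, p¹⁰, p¹¹, p¹², p¹³, p¹⁴, p¹⁵, p¹⁶, p¹⁷, p¹⁸, p¹⁹, p²⁰, p²¹, p²²}, of order 23.
Check: |G/G'| = 46/23 = 2 is the order of the abelianisation.

Answer: 23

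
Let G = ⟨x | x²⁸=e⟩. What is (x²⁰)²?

Compute successive powers of (x²⁰), reducing at each step:
  (x²⁰)²: (x²⁰) · x²⁰ = x¹²

Answer: x¹²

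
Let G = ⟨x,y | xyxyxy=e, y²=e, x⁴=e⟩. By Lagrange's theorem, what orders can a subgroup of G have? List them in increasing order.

|G| = 24 = 2³ · 3. By Lagrange's theorem the order of any subgroup divides 24; the divisors of 24 are 1, 2, 3, 4, 6, 8, 12, 24.

Answer: 1, 2, 3, 4, 6, 8, 12, 24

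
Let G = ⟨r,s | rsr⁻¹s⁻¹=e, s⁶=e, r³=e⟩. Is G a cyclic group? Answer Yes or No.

|G| = 18, but the maximum element order in G is 6 < 18. No single element generates all of G, so G is not cyclic.

Answer: No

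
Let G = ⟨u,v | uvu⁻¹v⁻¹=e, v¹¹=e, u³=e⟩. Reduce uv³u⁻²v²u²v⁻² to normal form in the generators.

Multiply left to right, reducing at each step:
  u · v³ = uv³
  (uv³) · u⁻² = u²v³
  (u²v³) · v² = u²v⁵
  (u²v⁵) · u² = uv⁵
  (uv⁵) · v⁻² = uv³

Answer: uv³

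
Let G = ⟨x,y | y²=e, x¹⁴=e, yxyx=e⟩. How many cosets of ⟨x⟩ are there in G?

First find ord(x) by computing successive powers:
  x¹ = x, x² = x², x³ = x³, x⁴ = x⁴, x⁵ = x⁵, x⁶ = x⁶, x⁷ = x⁷, x⁸ = x⁸, x⁹ = x⁹, x¹⁰ = x¹⁰, x¹¹ = x¹¹, x¹² = x¹², x¹³ = x¹³, x¹⁴ = e.
So |⟨x⟩| = ord(x) = 14. With |G| = 28, by Lagrange [G : ⟨x⟩] = 28/14 = 2.

Answer: 2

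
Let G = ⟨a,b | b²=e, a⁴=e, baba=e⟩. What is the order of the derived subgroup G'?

G' = [G, G] is generated by all commutators. The generator-pair commutators are: [a, b] = a².
The subgroup they normally generate is {e, a²}, of order 2.
Check: |G/G'| = 8/2 = 4 is the order of the abelianisation.

Answer: 2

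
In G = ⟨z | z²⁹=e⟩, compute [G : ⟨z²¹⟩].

First find ord(z²¹) by computing successive powers:
  (z²¹)¹ = z²¹, (z²¹)² = z¹³, (z²¹)³ = z⁵, (z²¹)⁴ = z²⁶, (z²¹)⁵ = z¹⁸, (z²¹)⁶ = z¹⁰, (z²¹)⁷ = z², (z²¹)⁸ = z²³, (z²¹)⁹ = z¹⁵, (z²¹)¹⁰ = z⁷, (z²¹)¹¹ = z²⁸, (z²¹)¹² = z²⁰, (z²¹)¹³ = z¹², (z²¹)¹⁴ = z⁴, (z²¹)¹⁵ = z²⁵, (z²¹)¹⁶ = z¹⁷, (z²¹)¹⁷ = z⁹, (z²¹)¹⁸ = z, (z²¹)¹⁹ = z²², (z²¹)²⁰ = z¹⁴, (z²¹)²¹ = z⁶, (z²¹)²² = z²⁷, (z²¹)²³ = z¹⁹, (z²¹)²⁴ = z¹¹, (z²¹)²⁵ = z³, (z²¹)²⁶ = z²⁴, (z²¹)²⁷ = z¹⁶, (z²¹)²⁸ = z⁸, (z²¹)²⁹ = e.
So |⟨z²¹⟩| = ord(z²¹) = 29. With |G| = 29, by Lagrange [G : ⟨z²¹⟩] = 29/29 = 1.

Answer: 1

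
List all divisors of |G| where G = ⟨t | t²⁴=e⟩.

|G| = 24 = 2³ · 3. By Lagrange's theorem the order of any subgroup divides 24; the divisors of 24 are 1, 2, 3, 4, 6, 8, 12, 24.

Answer: 1, 2, 3, 4, 6, 8, 12, 24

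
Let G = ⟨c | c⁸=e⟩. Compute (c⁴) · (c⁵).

Compute (c⁴) · (c⁵) by multiplying left to right and reducing via the relations at each step:
  (c⁴) · c⁵ = c

Answer: c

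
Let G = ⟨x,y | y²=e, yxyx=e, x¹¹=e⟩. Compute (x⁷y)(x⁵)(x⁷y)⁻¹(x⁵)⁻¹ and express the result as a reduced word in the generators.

[(x⁷y), (x⁵)] = (x⁷y)·(x⁵)·(x⁷y)⁻¹·(x⁵)⁻¹.
  (x⁷y) · (x⁵) = x²y
  (x²y) · (x⁷y) = x⁶
  (x⁶) · (x⁶) = x

Answer: x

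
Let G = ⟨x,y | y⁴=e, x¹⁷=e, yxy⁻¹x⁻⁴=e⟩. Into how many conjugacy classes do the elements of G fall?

The conjugacy classes (representative and size) are:
  [e] (size 1), [x⁴] (size 4), [x²] (size 4), [x⁵] (size 4), [x¹¹] (size 4), [x⁷y] (size 17), [x³y²] (size 17), [x⁹y³] (size 17).
Class equation: 1 + 4 + 4 + 4 + 4 + 17 + 17 + 17 = 68 = |G|. So G has 8 conjugacy classes.

Answer: 8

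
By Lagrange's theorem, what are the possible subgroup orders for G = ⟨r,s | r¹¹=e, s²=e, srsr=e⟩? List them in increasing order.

|G| = 22 = 2 · 11. By Lagrange's theorem the order of any subgroup divides 22; the divisors of 22 are 1, 2, 11, 22.

Answer: 1, 2, 11, 22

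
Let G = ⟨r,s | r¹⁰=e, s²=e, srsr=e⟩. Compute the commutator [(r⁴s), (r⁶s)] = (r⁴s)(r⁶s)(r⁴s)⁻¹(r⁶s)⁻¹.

[(r⁴s), (r⁶s)] = (r⁴s)·(r⁶s)·(r⁴s)⁻¹·(r⁶s)⁻¹.
  (r⁴s) · (r⁶s) = r⁸
  (r⁸) · (r⁴s) = r²s
  (r²s) · (r⁶s) = r⁶

Answer: r⁶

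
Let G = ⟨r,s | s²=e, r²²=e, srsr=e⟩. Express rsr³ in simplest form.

Multiply left to right, reducing at each step:
  r · s = rs
  (rs) · r³ = r²⁰s

Answer: r²⁰s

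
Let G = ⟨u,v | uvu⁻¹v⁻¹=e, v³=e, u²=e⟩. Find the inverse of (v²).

The order of (v²) is 3 (smallest k with (v²)ᵏ = e), so (v²)⁻¹ = (v²)² = v.
Check: (v²) · v → (v²) · v = e, giving e as required.

Answer: v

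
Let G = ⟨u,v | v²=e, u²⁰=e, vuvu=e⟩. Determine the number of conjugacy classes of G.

The conjugacy classes (representative and size) are:
  [e] (size 1), [u] (size 2), [u¹⁸] (size 2), [u³] (size 2), [u⁴] (size 2), [u¹⁵] (size 2), [u¹⁴] (size 2), [u⁷] (size 2), [u¹²] (size 2), [u¹¹] (size 2), [u¹⁰] (size 1), [u¹⁸v] (size 10), [u⁵v] (size 10).
Class equation: 1 + 2 + 2 + 2 + 2 + 2 + 2 + 2 + 2 + 2 + 1 + 10 + 10 = 40 = |G|. So G has 13 conjugacy classes.

Answer: 13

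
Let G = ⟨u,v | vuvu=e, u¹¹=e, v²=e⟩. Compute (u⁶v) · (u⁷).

Compute (u⁶v) · (u⁷) by multiplying left to right and reducing via the relations at each step:
  (u⁶v) · u⁷ = u¹⁰v

Answer: u¹⁰v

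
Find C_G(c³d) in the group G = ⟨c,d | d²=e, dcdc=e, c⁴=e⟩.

⟨c³d⟩ ⊆ C_G(c³d) since powers of c³d commute with c³d; so |C_G(c³d)| ≥ |⟨c³d⟩| = 2.
By orbit–stabilizer, |C_G(c³d)| = |G| / |conj. class of c³d| = 8 / 2 = 4.
The 4 elements commuting with c³d are {e, c², c³d, cd}.

Answer: {e, c², c³d, cd}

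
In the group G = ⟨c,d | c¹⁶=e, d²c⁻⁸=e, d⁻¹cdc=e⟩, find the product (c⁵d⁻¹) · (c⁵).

Compute (c⁵d⁻¹) · (c⁵) by multiplying left to right and reducing via the relations at each step:
  (c⁵d⁻¹) · c⁵ = d⁻¹

Answer: d⁻¹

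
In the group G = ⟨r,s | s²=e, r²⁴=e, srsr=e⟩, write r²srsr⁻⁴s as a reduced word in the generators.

Multiply left to right, reducing at each step:
  (r²) · s = r²s
  (r²s) · r = rs
  (rs) · s = r
  r · r⁻⁴ = r²¹
  (r²¹) · s = r²¹s

Answer: r²¹s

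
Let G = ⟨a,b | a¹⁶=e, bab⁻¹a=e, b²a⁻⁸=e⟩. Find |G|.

Enumerate words in the generators, reducing via the relations: the distinct elements are
  {a, b, e, ab, a², a³, a⁴, a⁵, a⁶, a⁷, a⁸, a⁹, a²b, a³b, a¹², a¹³, a¹¹, a¹⁰, a¹⁴, a¹⁵, a⁴b, a⁵b, a⁶b, a⁷b, b⁻¹, ab⁻¹, a²b⁻¹, a³b⁻¹, a⁴b⁻¹, a⁵b⁻¹, a⁶b⁻¹, a⁷b⁻¹}.
No further products give new elements, so |G| = 32.

Answer: 32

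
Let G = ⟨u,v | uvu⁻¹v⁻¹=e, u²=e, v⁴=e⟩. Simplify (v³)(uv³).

Compute (v³) · (uv³) by multiplying left to right and reducing via the relations at each step:
  (v³) · u = uv³
  (uv³) · v³ = uv²

Answer: uv²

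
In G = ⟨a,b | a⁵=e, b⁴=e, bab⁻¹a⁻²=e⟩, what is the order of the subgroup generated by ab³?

|⟨ab³⟩| equals the order of ab³. Compute successive powers until reaching e:
  (ab³)¹ = ab³, (ab³)² = a⁴b², (ab³)³ = a³b, (ab³)⁴ = e.
The smallest positive k with (ab³)ᵏ = e is 4, so |⟨ab³⟩| = 4.

Answer: 4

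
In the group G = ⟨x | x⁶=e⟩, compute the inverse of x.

The order of x is 6 (smallest k with xᵏ = e), so x⁻¹ = x⁵ = x⁵.
Check: x · (x⁵) → x · x⁵ = e, giving e as required.

Answer: x⁵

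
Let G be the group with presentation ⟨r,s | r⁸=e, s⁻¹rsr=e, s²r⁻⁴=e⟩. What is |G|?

Enumerate words in the generators, reducing via the relations: the distinct elements are
  {e, r, s, rs, r², r³, r⁴, r⁵, r⁶, r⁷, r²s, r³s, s⁻¹, rs⁻¹, r²s⁻¹, r³s⁻¹}.
No further products give new elements, so |G| = 16.

Answer: 16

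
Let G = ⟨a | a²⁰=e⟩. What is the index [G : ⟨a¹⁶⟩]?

First find ord(a¹⁶) by computing successive powers:
  (a¹⁶)¹ = a¹⁶, (a¹⁶)² = a¹², (a¹⁶)³ = a⁸, (a¹⁶)⁴ = a⁴, (a¹⁶)⁵ = e.
So |⟨a¹⁶⟩| = ord(a¹⁶) = 5. With |G| = 20, by Lagrange [G : ⟨a¹⁶⟩] = 20/5 = 4.

Answer: 4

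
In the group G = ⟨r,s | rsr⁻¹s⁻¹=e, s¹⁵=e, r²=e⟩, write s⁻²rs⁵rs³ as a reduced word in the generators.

Multiply left to right, reducing at each step:
  (s¹³) · r = rs¹³
  (rs¹³) · s⁵ = rs³
  (rs³) · r = s³
  (s³) · s³ = s⁶

Answer: s⁶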